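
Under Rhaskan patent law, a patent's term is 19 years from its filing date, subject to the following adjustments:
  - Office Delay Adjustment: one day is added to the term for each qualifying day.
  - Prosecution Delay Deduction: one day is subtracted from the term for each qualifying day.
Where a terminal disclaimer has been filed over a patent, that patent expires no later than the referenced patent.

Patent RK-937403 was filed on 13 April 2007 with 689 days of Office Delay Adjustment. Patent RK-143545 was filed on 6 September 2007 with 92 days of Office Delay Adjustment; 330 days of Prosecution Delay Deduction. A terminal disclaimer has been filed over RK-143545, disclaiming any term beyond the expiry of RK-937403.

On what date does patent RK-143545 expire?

January 11, 2026

Natural term of RK-143545:
  Base: filing + 19 years → 6 September 2026.
  Office Delay Adjustment: +92 days → 7 December 2026.
  Prosecution Delay Deduction: −330 days → 11 January 2026.
Expiry of referenced patent RK-937403:
  Base: filing + 19 years → 13 April 2026.
  Office Delay Adjustment: +689 days → 2 March 2028.
Terminal disclaimer: RK-143545 expires on the earlier of 11 January 2026 and 2 March 2028.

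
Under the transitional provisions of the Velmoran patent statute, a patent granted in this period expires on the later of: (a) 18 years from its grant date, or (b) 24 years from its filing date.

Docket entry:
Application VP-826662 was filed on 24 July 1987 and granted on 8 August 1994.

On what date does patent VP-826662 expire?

August 8, 2012

(a) grant + 18 years → 8 August 2012.
(b) filing + 24 years → 24 July 2011.
Later of the two: 8 August 2012.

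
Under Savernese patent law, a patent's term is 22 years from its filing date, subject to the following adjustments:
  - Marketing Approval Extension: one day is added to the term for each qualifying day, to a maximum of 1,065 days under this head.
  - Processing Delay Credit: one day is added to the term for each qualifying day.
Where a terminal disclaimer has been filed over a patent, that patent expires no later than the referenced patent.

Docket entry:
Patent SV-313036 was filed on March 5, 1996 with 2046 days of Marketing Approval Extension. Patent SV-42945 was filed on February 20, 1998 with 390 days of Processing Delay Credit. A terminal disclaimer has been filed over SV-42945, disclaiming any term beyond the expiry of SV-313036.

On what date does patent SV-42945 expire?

2021-02-02

Natural term of SV-42945:
  Base: filing + 22 years → 20 February 2020.
  Processing Delay Credit: +390 days → 16 March 2021.
Expiry of referenced patent SV-313036:
  Base: filing + 22 years → 5 March 2018.
  Marketing Approval Extension: 2046 days claimed exceeds the 1065-day cap, so +1065 days → 2 February 2021.
Terminal disclaimer: SV-42945 expires on the earlier of 16 March 2021 and 2 February 2021.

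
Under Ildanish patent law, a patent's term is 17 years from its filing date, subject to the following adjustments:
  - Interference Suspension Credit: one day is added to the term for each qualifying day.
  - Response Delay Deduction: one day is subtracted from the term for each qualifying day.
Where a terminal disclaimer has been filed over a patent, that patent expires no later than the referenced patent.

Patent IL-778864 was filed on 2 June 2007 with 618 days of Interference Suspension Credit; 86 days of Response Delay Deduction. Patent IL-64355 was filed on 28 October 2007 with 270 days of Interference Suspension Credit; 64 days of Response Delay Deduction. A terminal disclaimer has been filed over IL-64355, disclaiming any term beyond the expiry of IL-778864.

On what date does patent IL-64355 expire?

May 22, 2025

Natural term of IL-64355:
  Base: filing + 17 years → 28 October 2024.
  Interference Suspension Credit: +270 days → 25 July 2025.
  Response Delay Deduction: −64 days → 22 May 2025.
Expiry of referenced patent IL-778864:
  Base: filing + 17 years → 2 June 2024.
  Interference Suspension Credit: +618 days → 10 February 2026.
  Response Delay Deduction: −86 days → 16 November 2025.
Terminal disclaimer: IL-64355 expires on the earlier of 22 May 2025 and 16 November 2025.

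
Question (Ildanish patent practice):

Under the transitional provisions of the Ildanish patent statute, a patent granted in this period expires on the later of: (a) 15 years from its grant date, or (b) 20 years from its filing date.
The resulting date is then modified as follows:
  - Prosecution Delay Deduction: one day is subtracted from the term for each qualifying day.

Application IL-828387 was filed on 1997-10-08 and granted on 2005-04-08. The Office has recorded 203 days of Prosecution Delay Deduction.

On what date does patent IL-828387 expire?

(a) grant + 15 years → 8 April 2020.
(b) filing + 20 years → 8 October 2017.
Later of the two: 8 April 2020.
Prosecution Delay Deduction: −203 days → 18 September 2019.

2019-09-18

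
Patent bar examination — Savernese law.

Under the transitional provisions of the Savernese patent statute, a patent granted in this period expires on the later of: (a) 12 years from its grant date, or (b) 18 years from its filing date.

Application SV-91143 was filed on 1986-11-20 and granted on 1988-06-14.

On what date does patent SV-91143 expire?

November 20, 2004

(a) grant + 12 years → 14 June 2000.
(b) filing + 18 years → 20 November 2004.
Later of the two: 20 November 2004.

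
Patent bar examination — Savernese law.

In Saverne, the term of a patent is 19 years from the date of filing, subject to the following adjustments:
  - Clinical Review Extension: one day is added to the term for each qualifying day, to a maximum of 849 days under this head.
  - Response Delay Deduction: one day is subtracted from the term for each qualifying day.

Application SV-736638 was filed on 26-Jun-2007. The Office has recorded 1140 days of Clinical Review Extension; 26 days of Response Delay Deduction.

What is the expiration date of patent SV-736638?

Base term: filing date + 19 years → 26 June 2026.
Clinical Review Extension: 1140 days claimed exceeds the 849-day cap, so +849 days → 22 October 2028.
Response Delay Deduction: −26 days → 26 September 2028.

September 26, 2028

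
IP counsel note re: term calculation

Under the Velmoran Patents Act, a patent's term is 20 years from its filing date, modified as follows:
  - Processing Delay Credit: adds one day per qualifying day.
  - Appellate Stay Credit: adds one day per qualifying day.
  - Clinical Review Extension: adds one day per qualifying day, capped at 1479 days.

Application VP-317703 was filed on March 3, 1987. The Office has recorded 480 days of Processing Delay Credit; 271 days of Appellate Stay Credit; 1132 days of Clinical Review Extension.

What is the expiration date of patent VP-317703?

2012-04-28

Base term: filing date + 20 years → 3 March 2007.
Processing Delay Credit: +480 days → 25 June 2008.
Appellate Stay Credit: +271 days → 23 March 2009.
Clinical Review Extension: 1132 days (within the 1479-day cap) → +1132 days → 28 April 2012.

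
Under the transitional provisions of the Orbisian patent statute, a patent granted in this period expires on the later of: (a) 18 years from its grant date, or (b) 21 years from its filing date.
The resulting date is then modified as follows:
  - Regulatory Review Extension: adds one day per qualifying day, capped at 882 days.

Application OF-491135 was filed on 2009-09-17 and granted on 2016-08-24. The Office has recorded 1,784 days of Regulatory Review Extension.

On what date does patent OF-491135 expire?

(a) grant + 18 years → 24 August 2034.
(b) filing + 21 years → 17 September 2030.
Later of the two: 24 August 2034.
Regulatory Review Extension: 1784 days claimed exceeds the 882-day cap, so +882 days → 22 January 2037.

2037-01-22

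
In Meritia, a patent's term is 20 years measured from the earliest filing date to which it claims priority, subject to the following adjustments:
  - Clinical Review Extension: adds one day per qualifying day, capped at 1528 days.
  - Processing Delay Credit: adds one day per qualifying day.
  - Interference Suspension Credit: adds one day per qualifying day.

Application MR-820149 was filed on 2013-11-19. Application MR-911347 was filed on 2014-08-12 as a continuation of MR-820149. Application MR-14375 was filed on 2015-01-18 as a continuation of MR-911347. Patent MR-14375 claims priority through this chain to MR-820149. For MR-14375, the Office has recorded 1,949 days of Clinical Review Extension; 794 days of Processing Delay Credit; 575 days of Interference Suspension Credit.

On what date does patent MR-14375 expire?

Earliest priority filing: 19 November 2013.
Base term: 19 November 2013 + 20 years → 19 November 2033.
Clinical Review Extension: 1949 days claimed exceeds the 1528-day cap, so +1528 days → 25 January 2038.
Processing Delay Credit: +794 days → 29 March 2040.
Interference Suspension Credit: +575 days → 25 October 2041.

October 25, 2041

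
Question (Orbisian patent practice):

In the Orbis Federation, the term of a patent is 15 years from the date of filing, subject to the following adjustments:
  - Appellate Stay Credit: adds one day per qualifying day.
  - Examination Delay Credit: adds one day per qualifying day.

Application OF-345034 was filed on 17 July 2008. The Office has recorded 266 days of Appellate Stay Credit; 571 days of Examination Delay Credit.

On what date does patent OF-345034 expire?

Base term: filing date + 15 years → 17 July 2023.
Appellate Stay Credit: +266 days → 8 April 2024.
Examination Delay Credit: +571 days → 31 October 2025.

2025-10-31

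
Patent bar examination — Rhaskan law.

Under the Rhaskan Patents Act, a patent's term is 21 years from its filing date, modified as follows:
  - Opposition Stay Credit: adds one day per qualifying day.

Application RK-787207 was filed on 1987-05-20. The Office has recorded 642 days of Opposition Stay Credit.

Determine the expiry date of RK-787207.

February 21, 2010

Base term: filing date + 21 years → 20 May 2008.
Opposition Stay Credit: +642 days → 21 February 2010.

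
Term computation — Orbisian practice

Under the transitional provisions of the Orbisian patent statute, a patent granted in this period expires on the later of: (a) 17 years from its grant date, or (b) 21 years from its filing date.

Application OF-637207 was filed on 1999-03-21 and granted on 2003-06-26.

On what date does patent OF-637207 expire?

June 26, 2020

(a) grant + 17 years → 26 June 2020.
(b) filing + 21 years → 21 March 2020.
Later of the two: 26 June 2020.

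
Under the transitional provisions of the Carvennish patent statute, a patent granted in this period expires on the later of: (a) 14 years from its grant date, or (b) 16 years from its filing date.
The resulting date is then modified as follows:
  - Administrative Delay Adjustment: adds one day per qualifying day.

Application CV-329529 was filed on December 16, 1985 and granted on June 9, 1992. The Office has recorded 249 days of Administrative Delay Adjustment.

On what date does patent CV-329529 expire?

February 13, 2007

(a) grant + 14 years → 9 June 2006.
(b) filing + 16 years → 16 December 2001.
Later of the two: 9 June 2006.
Administrative Delay Adjustment: +249 days → 13 February 2007.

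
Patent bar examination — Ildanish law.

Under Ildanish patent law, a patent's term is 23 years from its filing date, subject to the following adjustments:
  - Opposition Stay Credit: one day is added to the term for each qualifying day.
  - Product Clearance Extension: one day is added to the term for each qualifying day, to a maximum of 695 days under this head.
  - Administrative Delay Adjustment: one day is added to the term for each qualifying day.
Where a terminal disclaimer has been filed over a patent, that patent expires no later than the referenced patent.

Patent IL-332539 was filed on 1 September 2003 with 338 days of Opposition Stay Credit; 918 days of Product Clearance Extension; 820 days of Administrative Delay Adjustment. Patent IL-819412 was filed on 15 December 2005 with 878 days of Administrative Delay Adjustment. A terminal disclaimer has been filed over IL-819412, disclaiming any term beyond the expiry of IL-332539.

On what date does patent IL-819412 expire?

Natural term of IL-819412:
  Base: filing + 23 years → 15 December 2028.
  Administrative Delay Adjustment: +878 days → 12 May 2031.
Expiry of referenced patent IL-332539:
  Base: filing + 23 years → 1 September 2026.
  Opposition Stay Credit: +338 days → 5 August 2027.
  Product Clearance Extension: 918 days claimed exceeds the 695-day cap, so +695 days → 30 June 2029.
  Administrative Delay Adjustment: +820 days → 28 September 2031.
Terminal disclaimer: IL-819412 expires on the earlier of 12 May 2031 and 28 September 2031.

May 12, 2031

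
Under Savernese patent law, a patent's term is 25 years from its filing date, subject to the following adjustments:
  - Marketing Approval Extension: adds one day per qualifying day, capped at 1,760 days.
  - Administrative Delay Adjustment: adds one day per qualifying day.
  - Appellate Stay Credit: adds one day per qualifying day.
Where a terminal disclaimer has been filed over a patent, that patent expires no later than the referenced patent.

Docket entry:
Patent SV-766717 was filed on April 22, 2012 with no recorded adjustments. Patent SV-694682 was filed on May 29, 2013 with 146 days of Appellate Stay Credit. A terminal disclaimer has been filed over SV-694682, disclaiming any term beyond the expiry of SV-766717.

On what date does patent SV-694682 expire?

2037-04-22

Natural term of SV-694682:
  Base: filing + 25 years → 29 May 2038.
  Appellate Stay Credit: +146 days → 22 October 2038.
Expiry of referenced patent SV-766717:
  Base: filing + 25 years → 22 April 2037.
Terminal disclaimer: SV-694682 expires on the earlier of 22 October 2038 and 22 April 2037.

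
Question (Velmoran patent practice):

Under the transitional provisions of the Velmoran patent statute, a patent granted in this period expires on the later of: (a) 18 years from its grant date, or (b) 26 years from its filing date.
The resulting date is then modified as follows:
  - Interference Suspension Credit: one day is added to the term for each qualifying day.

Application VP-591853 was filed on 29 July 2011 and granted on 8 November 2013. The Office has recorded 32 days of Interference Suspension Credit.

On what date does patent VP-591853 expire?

August 30, 2037

(a) grant + 18 years → 8 November 2031.
(b) filing + 26 years → 29 July 2037.
Later of the two: 29 July 2037.
Interference Suspension Credit: +32 days → 30 August 2037.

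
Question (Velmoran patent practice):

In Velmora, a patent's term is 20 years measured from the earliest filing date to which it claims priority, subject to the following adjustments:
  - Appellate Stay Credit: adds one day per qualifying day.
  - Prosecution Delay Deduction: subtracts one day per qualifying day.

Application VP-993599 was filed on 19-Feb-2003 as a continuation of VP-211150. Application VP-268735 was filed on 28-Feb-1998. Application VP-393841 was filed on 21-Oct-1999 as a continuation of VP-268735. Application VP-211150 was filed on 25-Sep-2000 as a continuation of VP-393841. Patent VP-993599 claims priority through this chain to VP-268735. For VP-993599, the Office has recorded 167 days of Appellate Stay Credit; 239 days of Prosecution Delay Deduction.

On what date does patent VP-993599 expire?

December 18, 2017

Earliest priority filing: 28 February 1998.
Base term: 28 February 1998 + 20 years → 28 February 2018.
Appellate Stay Credit: +167 days → 14 August 2018.
Prosecution Delay Deduction: −239 days → 18 December 2017.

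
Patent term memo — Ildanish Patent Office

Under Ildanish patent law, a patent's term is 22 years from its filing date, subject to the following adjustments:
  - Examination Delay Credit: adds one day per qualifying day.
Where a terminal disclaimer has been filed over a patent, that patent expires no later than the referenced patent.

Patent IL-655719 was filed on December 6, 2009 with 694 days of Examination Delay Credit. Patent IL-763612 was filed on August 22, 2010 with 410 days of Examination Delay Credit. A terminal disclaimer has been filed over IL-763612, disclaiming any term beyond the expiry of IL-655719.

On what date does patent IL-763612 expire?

Natural term of IL-763612:
  Base: filing + 22 years → 22 August 2032.
  Examination Delay Credit: +410 days → 6 October 2033.
Expiry of referenced patent IL-655719:
  Base: filing + 22 years → 6 December 2031.
  Examination Delay Credit: +694 days → 30 October 2033.
Terminal disclaimer: IL-763612 expires on the earlier of 6 October 2033 and 30 October 2033.

October 6, 2033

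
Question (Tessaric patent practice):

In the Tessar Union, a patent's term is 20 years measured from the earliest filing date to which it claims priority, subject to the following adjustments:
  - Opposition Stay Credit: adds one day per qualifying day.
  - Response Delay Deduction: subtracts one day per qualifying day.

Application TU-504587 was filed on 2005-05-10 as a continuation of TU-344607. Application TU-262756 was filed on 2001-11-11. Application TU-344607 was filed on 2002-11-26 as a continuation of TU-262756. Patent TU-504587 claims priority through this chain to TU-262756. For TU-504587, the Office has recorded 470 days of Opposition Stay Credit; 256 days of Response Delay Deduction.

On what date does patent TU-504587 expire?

Earliest priority filing: 11 November 2001.
Base term: 11 November 2001 + 20 years → 11 November 2021.
Opposition Stay Credit: +470 days → 24 February 2023.
Response Delay Deduction: −256 days → 13 June 2022.

June 13, 2022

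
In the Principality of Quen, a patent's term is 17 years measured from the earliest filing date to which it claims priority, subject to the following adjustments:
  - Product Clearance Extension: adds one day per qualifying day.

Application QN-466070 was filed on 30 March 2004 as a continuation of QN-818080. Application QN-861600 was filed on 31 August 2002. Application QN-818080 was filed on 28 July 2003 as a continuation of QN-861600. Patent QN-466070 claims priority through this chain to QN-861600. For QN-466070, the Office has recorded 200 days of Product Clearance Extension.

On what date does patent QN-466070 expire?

March 18, 2020

Earliest priority filing: 31 August 2002.
Base term: 31 August 2002 + 17 years → 31 August 2019.
Product Clearance Extension: +200 days → 18 March 2020.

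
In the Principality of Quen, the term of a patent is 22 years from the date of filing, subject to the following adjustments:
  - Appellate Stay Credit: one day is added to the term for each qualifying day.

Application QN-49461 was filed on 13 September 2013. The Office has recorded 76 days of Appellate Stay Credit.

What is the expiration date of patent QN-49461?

Base term: filing date + 22 years → 13 September 2035.
Appellate Stay Credit: +76 days → 28 November 2035.

November 28, 2035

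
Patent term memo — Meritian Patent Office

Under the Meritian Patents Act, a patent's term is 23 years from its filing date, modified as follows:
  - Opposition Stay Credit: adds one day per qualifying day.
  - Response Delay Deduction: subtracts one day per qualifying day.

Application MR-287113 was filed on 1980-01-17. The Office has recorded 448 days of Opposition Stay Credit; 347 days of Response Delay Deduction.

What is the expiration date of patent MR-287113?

Base term: filing date + 23 years → 17 January 2003.
Opposition Stay Credit: +448 days → 9 April 2004.
Response Delay Deduction: −347 days → 28 April 2003.

2003-04-28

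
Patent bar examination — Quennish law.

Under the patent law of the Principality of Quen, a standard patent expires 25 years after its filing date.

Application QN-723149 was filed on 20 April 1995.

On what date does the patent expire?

Filing date + 25 years → 20 April 2020.

April 20, 2020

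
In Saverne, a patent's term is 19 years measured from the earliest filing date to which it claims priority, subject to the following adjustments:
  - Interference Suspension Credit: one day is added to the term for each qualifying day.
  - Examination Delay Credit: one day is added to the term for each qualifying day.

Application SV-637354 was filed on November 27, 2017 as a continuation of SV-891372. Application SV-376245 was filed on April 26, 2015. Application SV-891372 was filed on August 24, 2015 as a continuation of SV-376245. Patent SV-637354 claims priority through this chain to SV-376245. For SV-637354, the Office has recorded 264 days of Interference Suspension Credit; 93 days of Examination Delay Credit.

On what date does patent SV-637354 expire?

Earliest priority filing: 26 April 2015.
Base term: 26 April 2015 + 19 years → 26 April 2034.
Interference Suspension Credit: +264 days → 15 January 2035.
Examination Delay Credit: +93 days → 18 April 2035.

April 18, 2035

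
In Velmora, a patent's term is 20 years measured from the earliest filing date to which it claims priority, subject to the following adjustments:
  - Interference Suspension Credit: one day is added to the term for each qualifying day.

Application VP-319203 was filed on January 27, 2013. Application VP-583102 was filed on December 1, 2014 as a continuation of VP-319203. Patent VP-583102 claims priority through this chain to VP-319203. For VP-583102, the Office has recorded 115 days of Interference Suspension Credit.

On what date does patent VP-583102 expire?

Earliest priority filing: 27 January 2013.
Base term: 27 January 2013 + 20 years → 27 January 2033.
Interference Suspension Credit: +115 days → 22 May 2033.

May 22, 2033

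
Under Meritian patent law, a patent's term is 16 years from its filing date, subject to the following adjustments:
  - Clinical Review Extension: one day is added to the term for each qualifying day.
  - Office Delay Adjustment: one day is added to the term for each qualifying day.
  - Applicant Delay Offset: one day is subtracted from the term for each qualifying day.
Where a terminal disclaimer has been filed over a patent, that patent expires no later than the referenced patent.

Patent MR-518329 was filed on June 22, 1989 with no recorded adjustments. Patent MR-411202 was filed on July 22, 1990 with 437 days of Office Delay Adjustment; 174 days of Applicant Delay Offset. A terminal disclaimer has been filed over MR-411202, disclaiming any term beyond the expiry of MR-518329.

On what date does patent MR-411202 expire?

2005-06-22

Natural term of MR-411202:
  Base: filing + 16 years → 22 July 2006.
  Office Delay Adjustment: +437 days → 2 October 2007.
  Applicant Delay Offset: −174 days → 11 April 2007.
Expiry of referenced patent MR-518329:
  Base: filing + 16 years → 22 June 2005.
Terminal disclaimer: MR-411202 expires on the earlier of 11 April 2007 and 22 June 2005.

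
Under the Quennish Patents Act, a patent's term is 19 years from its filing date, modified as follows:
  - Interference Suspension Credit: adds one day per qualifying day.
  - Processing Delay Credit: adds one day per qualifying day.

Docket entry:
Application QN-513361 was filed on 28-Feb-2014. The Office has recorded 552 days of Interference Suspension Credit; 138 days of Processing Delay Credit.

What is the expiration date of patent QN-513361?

Base term: filing date + 19 years → 28 February 2033.
Interference Suspension Credit: +552 days → 3 September 2034.
Processing Delay Credit: +138 days → 19 January 2035.

January 19, 2035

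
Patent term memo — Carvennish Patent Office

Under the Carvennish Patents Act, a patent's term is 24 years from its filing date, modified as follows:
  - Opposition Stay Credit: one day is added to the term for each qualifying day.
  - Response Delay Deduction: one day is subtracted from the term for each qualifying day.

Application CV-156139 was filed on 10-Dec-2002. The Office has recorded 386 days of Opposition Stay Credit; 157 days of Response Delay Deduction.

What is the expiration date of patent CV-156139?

Base term: filing date + 24 years → 10 December 2026.
Opposition Stay Credit: +386 days → 31 December 2027.
Response Delay Deduction: −157 days → 27 July 2027.

2027-07-27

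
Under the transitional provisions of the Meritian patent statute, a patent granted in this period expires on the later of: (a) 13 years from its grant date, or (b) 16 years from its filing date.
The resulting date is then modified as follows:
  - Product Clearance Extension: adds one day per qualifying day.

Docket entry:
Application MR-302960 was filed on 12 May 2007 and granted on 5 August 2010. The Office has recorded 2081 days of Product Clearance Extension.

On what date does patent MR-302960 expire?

2029-04-16

(a) grant + 13 years → 5 August 2023.
(b) filing + 16 years → 12 May 2023.
Later of the two: 5 August 2023.
Product Clearance Extension: +2081 days → 16 April 2029.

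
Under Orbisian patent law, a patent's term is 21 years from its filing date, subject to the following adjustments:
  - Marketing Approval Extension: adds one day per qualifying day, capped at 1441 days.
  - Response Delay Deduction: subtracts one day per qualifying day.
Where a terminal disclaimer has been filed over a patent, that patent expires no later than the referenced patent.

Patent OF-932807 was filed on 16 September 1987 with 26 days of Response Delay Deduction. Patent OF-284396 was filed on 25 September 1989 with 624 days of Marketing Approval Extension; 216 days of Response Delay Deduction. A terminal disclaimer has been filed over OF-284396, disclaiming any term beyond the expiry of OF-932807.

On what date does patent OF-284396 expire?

Natural term of OF-284396:
  Base: filing + 21 years → 25 September 2010.
  Marketing Approval Extension: 624 days (within the 1441-day cap) → +624 days → 10 June 2012.
  Response Delay Deduction: −216 days → 7 November 2011.
Expiry of referenced patent OF-932807:
  Base: filing + 21 years → 16 September 2008.
  Response Delay Deduction: −26 days → 21 August 2008.
Terminal disclaimer: OF-284396 expires on the earlier of 7 November 2011 and 21 August 2008.

2008-08-21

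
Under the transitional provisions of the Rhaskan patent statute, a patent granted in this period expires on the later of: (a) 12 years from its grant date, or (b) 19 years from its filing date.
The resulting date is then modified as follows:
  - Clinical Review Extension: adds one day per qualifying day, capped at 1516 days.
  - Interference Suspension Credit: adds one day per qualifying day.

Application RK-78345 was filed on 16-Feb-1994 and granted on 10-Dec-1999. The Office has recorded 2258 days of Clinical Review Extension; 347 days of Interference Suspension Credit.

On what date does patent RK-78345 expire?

(a) grant + 12 years → 10 December 2011.
(b) filing + 19 years → 16 February 2013.
Later of the two: 16 February 2013.
Clinical Review Extension: 2258 days claimed exceeds the 1516-day cap, so +1516 days → 12 April 2017.
Interference Suspension Credit: +347 days → 25 March 2018.

March 25, 2018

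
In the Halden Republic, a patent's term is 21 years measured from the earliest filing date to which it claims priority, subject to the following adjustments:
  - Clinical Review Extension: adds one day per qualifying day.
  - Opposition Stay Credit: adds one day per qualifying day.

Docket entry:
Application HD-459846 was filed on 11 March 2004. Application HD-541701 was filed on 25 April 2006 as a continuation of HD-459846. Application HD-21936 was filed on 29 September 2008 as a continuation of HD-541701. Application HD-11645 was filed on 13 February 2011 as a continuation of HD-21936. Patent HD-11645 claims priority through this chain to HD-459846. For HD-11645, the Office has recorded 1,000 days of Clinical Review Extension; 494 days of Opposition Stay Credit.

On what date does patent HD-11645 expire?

Earliest priority filing: 11 March 2004.
Base term: 11 March 2004 + 21 years → 11 March 2025.
Clinical Review Extension: +1000 days → 6 December 2027.
Opposition Stay Credit: +494 days → 13 April 2029.

April 13, 2029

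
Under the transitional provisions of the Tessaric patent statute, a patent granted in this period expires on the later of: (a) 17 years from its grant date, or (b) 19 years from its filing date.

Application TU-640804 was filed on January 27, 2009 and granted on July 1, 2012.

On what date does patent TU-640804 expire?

2029-07-01

(a) grant + 17 years → 1 July 2029.
(b) filing + 19 years → 27 January 2028.
Later of the two: 1 July 2029.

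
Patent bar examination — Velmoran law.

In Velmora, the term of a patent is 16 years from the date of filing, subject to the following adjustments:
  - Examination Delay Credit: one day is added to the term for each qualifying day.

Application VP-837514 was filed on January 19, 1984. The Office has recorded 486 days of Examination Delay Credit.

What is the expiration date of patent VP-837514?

Base term: filing date + 16 years → 19 January 2000.
Examination Delay Credit: +486 days → 19 May 2001.

2001-05-19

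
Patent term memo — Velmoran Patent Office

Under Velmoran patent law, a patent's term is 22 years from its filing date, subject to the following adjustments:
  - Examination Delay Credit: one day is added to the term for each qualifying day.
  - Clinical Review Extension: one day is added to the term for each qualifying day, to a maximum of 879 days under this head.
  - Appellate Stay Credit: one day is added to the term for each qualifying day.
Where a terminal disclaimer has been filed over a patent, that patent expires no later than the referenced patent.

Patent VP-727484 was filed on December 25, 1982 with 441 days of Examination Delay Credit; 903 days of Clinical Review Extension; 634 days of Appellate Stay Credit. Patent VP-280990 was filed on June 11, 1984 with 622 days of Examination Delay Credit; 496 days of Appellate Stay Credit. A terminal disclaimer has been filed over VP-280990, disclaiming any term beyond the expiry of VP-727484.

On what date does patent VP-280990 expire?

Natural term of VP-280990:
  Base: filing + 22 years → 11 June 2006.
  Examination Delay Credit: +622 days → 23 February 2008.
  Appellate Stay Credit: +496 days → 3 July 2009.
Expiry of referenced patent VP-727484:
  Base: filing + 22 years → 25 December 2004.
  Examination Delay Credit: +441 days → 11 March 2006.
  Clinical Review Extension: 903 days claimed exceeds the 879-day cap, so +879 days → 6 August 2008.
  Appellate Stay Credit: +634 days → 2 May 2010.
Terminal disclaimer: VP-280990 expires on the earlier of 3 July 2009 and 2 May 2010.

2009-07-03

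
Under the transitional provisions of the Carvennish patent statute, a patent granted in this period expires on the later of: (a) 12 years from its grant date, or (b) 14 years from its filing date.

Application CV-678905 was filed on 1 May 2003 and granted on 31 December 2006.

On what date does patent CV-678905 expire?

(a) grant + 12 years → 31 December 2018.
(b) filing + 14 years → 1 May 2017.
Later of the two: 31 December 2018.

2018-12-31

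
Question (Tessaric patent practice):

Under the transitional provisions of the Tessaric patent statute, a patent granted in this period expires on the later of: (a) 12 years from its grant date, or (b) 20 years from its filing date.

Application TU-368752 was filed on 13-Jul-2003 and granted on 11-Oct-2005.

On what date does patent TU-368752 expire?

July 13, 2023

(a) grant + 12 years → 11 October 2017.
(b) filing + 20 years → 13 July 2023.
Later of the two: 13 July 2023.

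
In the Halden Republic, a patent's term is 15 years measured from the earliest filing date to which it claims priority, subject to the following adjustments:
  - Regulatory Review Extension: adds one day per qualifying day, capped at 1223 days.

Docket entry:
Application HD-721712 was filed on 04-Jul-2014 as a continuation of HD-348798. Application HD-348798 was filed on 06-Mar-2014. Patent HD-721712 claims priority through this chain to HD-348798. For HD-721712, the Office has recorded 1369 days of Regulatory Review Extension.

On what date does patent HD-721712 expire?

Earliest priority filing: 6 March 2014.
Base term: 6 March 2014 + 15 years → 6 March 2029.
Regulatory Review Extension: 1369 days claimed exceeds the 1223-day cap, so +1223 days → 11 July 2032.

2032-07-11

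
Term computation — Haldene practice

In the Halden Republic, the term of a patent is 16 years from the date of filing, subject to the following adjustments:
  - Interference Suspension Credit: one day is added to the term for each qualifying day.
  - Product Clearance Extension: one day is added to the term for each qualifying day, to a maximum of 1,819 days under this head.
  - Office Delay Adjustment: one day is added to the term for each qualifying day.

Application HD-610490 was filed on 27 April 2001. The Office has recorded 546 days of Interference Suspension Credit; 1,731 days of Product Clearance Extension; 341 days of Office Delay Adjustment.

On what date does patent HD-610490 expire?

June 27, 2024

Base term: filing date + 16 years → 27 April 2017.
Interference Suspension Credit: +546 days → 25 October 2018.
Product Clearance Extension: 1731 days (within the 1819-day cap) → +1731 days → 22 July 2023.
Office Delay Adjustment: +341 days → 27 June 2024.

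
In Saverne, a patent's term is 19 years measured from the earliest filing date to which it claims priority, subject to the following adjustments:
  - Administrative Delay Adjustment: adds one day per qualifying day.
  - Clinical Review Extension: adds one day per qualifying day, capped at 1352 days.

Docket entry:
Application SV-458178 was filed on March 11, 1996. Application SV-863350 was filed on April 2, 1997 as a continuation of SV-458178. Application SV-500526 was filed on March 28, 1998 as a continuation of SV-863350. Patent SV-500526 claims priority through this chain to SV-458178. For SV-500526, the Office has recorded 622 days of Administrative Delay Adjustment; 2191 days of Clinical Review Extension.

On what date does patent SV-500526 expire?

Earliest priority filing: 11 March 1996.
Base term: 11 March 1996 + 19 years → 11 March 2015.
Administrative Delay Adjustment: +622 days → 22 November 2016.
Clinical Review Extension: 2191 days claimed exceeds the 1352-day cap, so +1352 days → 5 August 2020.

August 5, 2020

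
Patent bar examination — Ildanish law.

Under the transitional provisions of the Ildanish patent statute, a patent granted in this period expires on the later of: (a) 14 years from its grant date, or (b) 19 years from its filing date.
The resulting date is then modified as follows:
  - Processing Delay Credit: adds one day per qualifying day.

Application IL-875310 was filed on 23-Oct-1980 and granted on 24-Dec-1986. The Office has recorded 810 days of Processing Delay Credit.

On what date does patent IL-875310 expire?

(a) grant + 14 years → 24 December 2000.
(b) filing + 19 years → 23 October 1999.
Later of the two: 24 December 2000.
Processing Delay Credit: +810 days → 14 March 2003.

2003-03-14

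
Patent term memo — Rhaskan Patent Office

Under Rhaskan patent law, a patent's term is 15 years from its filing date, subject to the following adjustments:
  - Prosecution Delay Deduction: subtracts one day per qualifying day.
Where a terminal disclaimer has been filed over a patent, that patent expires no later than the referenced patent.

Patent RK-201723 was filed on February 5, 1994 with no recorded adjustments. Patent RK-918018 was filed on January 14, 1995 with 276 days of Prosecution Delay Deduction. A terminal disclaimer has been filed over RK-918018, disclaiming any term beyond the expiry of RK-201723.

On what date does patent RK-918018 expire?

Natural term of RK-918018:
  Base: filing + 15 years → 14 January 2010.
  Prosecution Delay Deduction: −276 days → 13 April 2009.
Expiry of referenced patent RK-201723:
  Base: filing + 15 years → 5 February 2009.
Terminal disclaimer: RK-918018 expires on the earlier of 13 April 2009 and 5 February 2009.

February 5, 2009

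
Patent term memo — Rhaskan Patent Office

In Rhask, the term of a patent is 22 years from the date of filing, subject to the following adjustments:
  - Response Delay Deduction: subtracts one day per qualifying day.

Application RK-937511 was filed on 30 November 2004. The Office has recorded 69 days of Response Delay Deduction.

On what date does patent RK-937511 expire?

September 22, 2026

Base term: filing date + 22 years → 30 November 2026.
Response Delay Deduction: −69 days → 22 September 2026.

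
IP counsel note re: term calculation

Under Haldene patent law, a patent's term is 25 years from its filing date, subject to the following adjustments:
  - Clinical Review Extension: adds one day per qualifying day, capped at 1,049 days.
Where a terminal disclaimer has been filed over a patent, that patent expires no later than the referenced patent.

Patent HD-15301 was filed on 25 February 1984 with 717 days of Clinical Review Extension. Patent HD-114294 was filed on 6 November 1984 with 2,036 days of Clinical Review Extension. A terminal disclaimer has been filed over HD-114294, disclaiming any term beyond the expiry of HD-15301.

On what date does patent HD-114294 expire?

February 12, 2011

Natural term of HD-114294:
  Base: filing + 25 years → 6 November 2009.
  Clinical Review Extension: 2036 days claimed exceeds the 1049-day cap, so +1049 days → 20 September 2012.
Expiry of referenced patent HD-15301:
  Base: filing + 25 years → 25 February 2009.
  Clinical Review Extension: 717 days (within the 1049-day cap) → +717 days → 12 February 2011.
Terminal disclaimer: HD-114294 expires on the earlier of 20 September 2012 and 12 February 2011.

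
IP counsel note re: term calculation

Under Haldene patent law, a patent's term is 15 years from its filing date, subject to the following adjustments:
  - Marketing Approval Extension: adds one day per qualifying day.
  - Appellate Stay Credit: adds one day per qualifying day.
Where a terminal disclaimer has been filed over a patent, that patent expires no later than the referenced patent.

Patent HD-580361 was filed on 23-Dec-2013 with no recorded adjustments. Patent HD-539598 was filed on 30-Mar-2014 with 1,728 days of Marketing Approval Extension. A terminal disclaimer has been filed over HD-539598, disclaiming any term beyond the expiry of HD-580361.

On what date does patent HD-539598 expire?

Natural term of HD-539598:
  Base: filing + 15 years → 30 March 2029.
  Marketing Approval Extension: +1728 days → 22 December 2033.
Expiry of referenced patent HD-580361:
  Base: filing + 15 years → 23 December 2028.
Terminal disclaimer: HD-539598 expires on the earlier of 22 December 2033 and 23 December 2028.

December 23, 2028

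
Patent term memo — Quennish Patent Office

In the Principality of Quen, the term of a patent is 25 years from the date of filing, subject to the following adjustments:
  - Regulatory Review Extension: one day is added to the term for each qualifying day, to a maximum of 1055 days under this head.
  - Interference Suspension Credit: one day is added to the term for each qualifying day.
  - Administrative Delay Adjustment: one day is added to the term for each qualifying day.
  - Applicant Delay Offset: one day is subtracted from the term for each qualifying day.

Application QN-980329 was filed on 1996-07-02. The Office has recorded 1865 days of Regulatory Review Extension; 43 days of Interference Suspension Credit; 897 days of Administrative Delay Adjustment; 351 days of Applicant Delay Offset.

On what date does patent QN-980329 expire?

January 1, 2026

Base term: filing date + 25 years → 2 July 2021.
Regulatory Review Extension: 1865 days claimed exceeds the 1055-day cap, so +1055 days → 22 May 2024.
Interference Suspension Credit: +43 days → 4 July 2024.
Administrative Delay Adjustment: +897 days → 18 December 2026.
Applicant Delay Offset: −351 days → 1 January 2026.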